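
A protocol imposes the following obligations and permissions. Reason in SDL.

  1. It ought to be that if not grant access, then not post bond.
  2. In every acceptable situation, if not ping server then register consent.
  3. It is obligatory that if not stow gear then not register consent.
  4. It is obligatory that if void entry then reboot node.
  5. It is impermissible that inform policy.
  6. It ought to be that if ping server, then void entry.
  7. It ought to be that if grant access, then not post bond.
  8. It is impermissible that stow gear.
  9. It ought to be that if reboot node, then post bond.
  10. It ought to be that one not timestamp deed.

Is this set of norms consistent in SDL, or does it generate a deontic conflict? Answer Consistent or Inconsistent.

By case analysis on grant_access: premise 7 gives O(grant_access → ¬post_bond) and premise 1 gives O(¬grant_access → ¬post_bond), so O(¬post_bond) either way.
Premise 9, O(reboot_node → post_bond), contraposes to O(¬post_bond → ¬reboot_node); with O(¬post_bond) we get O(¬reboot_node).
The contrapositive of premise 4 (O(void_entry → reboot_node)) is O(¬reboot_node → ¬void_entry), and O(¬reboot_node) is already established, so O(¬void_entry).
Premise 6 is O(ping_server → void_entry); contrapositively O(¬void_entry → ¬ping_server). Since O(¬void_entry) holds, K gives O(¬ping_server).
From O(¬ping_server) and premise 2, O(¬ping_server → register_consent), we obtain O(register_consent).
Premise 3, O(¬stow_gear → ¬register_consent), contraposes to O(register_consent → stow_gear); with O(register_consent) we get O(stow_gear).
However, F(stow_gear) at premise 8 amounts to O(¬stow_gear).
We now have both O(stow_gear) and O(¬stow_gear) — stow_gear is simultaneously obligatory and forbidden, violating the D-axiom.

Inconsistent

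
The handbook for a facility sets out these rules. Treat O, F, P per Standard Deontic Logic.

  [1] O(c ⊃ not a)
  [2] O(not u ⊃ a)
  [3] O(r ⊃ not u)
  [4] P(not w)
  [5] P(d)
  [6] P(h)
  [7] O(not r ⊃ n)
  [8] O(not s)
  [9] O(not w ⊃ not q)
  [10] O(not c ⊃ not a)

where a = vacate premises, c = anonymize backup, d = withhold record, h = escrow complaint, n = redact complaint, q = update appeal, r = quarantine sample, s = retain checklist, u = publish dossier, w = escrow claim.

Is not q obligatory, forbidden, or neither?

Premise 9 is O(not w ⊃ not q), but O(not w) is not derivable from the premises (the permission P(not w) asserts only not O(w), not O(not w)), so it does not yield O(not q).
No premise or chain of K-axiom applications forces O(not q), and none forces O(q). So not q is neither obligatory nor forbidden under these norms.

Neither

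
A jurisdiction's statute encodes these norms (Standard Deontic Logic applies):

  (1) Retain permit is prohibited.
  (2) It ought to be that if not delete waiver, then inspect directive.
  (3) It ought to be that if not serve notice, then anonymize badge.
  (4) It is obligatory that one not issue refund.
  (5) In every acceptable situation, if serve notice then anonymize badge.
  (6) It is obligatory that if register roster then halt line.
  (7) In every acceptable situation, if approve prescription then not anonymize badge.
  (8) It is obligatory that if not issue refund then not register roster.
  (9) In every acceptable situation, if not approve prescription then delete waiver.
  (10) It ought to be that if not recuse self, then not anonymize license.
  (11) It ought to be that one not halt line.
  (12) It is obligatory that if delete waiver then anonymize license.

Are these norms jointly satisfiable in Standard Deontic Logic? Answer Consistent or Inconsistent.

Premise 6 is O(register_roster → halt_line), but O(register_roster) is not derivable from the premises, so it does not yield O(halt_line).
So O(halt_line) is not derivable, and the apparent clash with O(¬halt_line) does not arise.
A world satisfying every obligation exists (e.g. anonymize_badge=true, anonymize_license=true, approve_prescription=false, delete_waiver=true, halt_line=false, inspect_directive=false, issue_refund=false, recuse_self=true, register_roster=false, retain_permit=false, serve_notice=false); no atom is both obligatory and forbidden, so the set is consistent.

Consistent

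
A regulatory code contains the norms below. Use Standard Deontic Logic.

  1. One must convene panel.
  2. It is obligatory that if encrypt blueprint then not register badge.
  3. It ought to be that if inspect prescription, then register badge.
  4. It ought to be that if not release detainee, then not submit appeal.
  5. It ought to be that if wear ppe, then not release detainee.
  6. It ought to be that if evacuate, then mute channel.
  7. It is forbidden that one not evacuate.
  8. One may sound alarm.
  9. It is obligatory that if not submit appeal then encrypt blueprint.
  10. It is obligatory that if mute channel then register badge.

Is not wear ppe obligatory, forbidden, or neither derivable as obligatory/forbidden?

Premise 7, F(¬evacuate), is equivalent to O(evacuate).
Applying K to premise 6 (O(evacuate → mute_channel)) and O(evacuate) yields O(mute_channel).
Applying K to premise 10 (O(mute_channel → register_badge)) and O(mute_channel) yields O(register_badge).
Premise 2, O(encrypt_blueprint → ¬register_badge), contraposes to O(register_badge → ¬encrypt_blueprint); with O(register_badge) we get O(¬encrypt_blueprint).
Premise 9 is O(¬submit_appeal → encrypt_blueprint); contrapositively O(¬encrypt_blueprint → submit_appeal). Since O(¬encrypt_blueprint) holds, K gives O(submit_appeal).
Premise 4, O(¬release_detainee → ¬submit_appeal), contraposes to O(submit_appeal → release_detainee); with O(submit_appeal) we get O(release_detainee).
Premise 5 is O(wear_ppe → ¬release_detainee); contrapositively O(release_detainee → ¬wear_ppe). Since O(release_detainee) holds, K gives O(¬wear_ppe).
Premises 1, 3, 8 do not contribute to this derivation.
Hence ¬wear_ppe is obligatory.

Obligatory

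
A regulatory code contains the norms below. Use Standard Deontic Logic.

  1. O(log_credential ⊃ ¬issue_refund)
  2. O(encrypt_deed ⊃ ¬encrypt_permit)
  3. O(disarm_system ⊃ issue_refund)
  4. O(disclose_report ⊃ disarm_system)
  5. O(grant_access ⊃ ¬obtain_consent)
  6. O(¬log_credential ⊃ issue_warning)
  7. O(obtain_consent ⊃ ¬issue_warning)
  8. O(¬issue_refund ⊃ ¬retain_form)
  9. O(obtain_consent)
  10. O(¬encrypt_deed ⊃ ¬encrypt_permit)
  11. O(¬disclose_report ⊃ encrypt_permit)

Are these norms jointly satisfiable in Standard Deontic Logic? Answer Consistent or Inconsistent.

Inconsistent

By case analysis on ¬encrypt_deed: premise 10 gives O(¬encrypt_deed ⊃ ¬encrypt_permit) and premise 2 gives O(encrypt_deed ⊃ ¬encrypt_permit), so O(¬encrypt_permit) either way.
Premise 11 is O(¬disclose_report ⊃ encrypt_permit); contrapositively O(¬encrypt_permit ⊃ disclose_report). Since O(¬encrypt_permit) holds, K gives O(disclose_report).
From O(disclose_report) and premise 4, O(disclose_report ⊃ disarm_system), we obtain O(disarm_system).
From O(disarm_system) and premise 3, O(disarm_system ⊃ issue_refund), we obtain O(issue_refund).
The contrapositive of premise 1 (O(log_credential ⊃ ¬issue_refund)) is O(issue_refund ⊃ ¬log_credential), and O(issue_refund) is already established, so O(¬log_credential).
From O(¬log_credential) and premise 6, O(¬log_credential ⊃ issue_warning), we obtain O(issue_warning).
The contrapositive of premise 7 (O(obtain_consent ⊃ ¬issue_warning)) is O(issue_warning ⊃ ¬obtain_consent), and O(issue_warning) is already established, so O(¬obtain_consent).
However, premise 9 gives O(obtain_consent).
We now have both O(¬obtain_consent) and O(obtain_consent) — obtain_consent is simultaneously obligatory and forbidden, violating the D-axiom.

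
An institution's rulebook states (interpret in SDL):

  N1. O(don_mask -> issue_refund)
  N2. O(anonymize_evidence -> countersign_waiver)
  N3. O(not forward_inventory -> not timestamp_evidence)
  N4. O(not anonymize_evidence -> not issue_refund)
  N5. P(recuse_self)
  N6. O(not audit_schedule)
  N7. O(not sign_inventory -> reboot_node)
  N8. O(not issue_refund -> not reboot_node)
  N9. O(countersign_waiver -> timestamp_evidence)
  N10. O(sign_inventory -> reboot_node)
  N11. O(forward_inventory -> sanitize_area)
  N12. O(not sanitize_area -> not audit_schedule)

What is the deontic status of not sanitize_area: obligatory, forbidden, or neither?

Premises 10 and 7 are O(sign_inventory -> reboot_node) and O(not sign_inventory -> reboot_node); every ideal world satisfies sign_inventory or not sign_inventory, so in either case reboot_node holds — hence O(reboot_node).
Premise 8 is O(not issue_refund -> not reboot_node); contrapositively O(reboot_node -> issue_refund). Since O(reboot_node) holds, K gives O(issue_refund).
The contrapositive of premise 4 (O(not anonymize_evidence -> not issue_refund)) is O(issue_refund -> anonymize_evidence), and O(issue_refund) is already established, so O(anonymize_evidence).
Applying K to premise 2 (O(anonymize_evidence -> countersign_waiver)) and O(anonymize_evidence) yields O(countersign_waiver).
Premise 9 is O(countersign_waiver -> timestamp_evidence); since O(countersign_waiver), deontic closure gives O(timestamp_evidence).
The contrapositive of premise 3 (O(not forward_inventory -> not timestamp_evidence)) is O(timestamp_evidence -> forward_inventory), and O(timestamp_evidence) is already established, so O(forward_inventory).
From O(forward_inventory) and premise 11, O(forward_inventory -> sanitize_area), we obtain O(sanitize_area).
Premises 1, 5, 6, 12 do not contribute to this derivation.
Thus O(sanitize_area), which is F(not sanitize_area): not sanitize_area is forbidden.

Forbidden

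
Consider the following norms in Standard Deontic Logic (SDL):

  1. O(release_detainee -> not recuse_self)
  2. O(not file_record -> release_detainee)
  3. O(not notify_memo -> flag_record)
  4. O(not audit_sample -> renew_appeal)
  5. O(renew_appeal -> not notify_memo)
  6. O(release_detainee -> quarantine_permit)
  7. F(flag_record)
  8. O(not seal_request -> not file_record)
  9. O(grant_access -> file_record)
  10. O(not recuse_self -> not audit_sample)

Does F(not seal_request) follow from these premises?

Premise 7, F(flag_record), is equivalent to O(not flag_record).
Premise 3, O(not notify_memo -> flag_record), contraposes to O(not flag_record -> notify_memo); with O(not flag_record) we get O(notify_memo).
The contrapositive of premise 5 (O(renew_appeal -> not notify_memo)) is O(notify_memo -> not renew_appeal), and O(notify_memo) is already established, so O(not renew_appeal).
The contrapositive of premise 4 (O(not audit_sample -> renew_appeal)) is O(not renew_appeal -> audit_sample), and O(not renew_appeal) is already established, so O(audit_sample).
The contrapositive of premise 10 (O(not recuse_self -> not audit_sample)) is O(audit_sample -> recuse_self), and O(audit_sample) is already established, so O(recuse_self).
Premise 1 is O(release_detainee -> not recuse_self); contrapositively O(recuse_self -> not release_detainee). Since O(recuse_self) holds, K gives O(not release_detainee).
Premise 2 is O(not file_record -> release_detainee); contrapositively O(not release_detainee -> file_record). Since O(not release_detainee) holds, K gives O(file_record).
Premise 8 is O(not seal_request -> not file_record); contrapositively O(file_record -> seal_request). Since O(file_record) holds, K gives O(seal_request).
Premises 6, 9 do not contribute to this derivation.
So O(seal_request) holds, i.e. F(not seal_request). The claim follows.

Yes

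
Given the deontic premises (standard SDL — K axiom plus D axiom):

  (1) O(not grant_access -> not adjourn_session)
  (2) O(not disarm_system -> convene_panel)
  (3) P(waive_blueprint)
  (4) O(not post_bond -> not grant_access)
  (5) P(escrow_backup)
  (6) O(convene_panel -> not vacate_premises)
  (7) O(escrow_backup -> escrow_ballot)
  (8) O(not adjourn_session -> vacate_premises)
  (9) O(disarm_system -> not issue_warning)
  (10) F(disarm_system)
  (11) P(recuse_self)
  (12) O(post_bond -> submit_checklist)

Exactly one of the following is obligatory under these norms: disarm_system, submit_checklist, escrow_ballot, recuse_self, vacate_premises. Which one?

submit_checklist

F(disarm_system) at premise 10 means O(not disarm_system).
From O(not disarm_system) and premise 2, O(not disarm_system -> convene_panel), we obtain O(convene_panel).
Applying K to premise 6 (O(convene_panel -> not vacate_premises)) and O(convene_panel) yields O(not vacate_premises).
The contrapositive of premise 8 (O(not adjourn_session -> vacate_premises)) is O(not vacate_premises -> adjourn_session), and O(not vacate_premises) is already established, so O(adjourn_session).
The contrapositive of premise 1 (O(not grant_access -> not adjourn_session)) is O(adjourn_session -> grant_access), and O(adjourn_session) is already established, so O(grant_access).
Premise 4, O(not post_bond -> not grant_access), contraposes to O(grant_access -> post_bond); with O(grant_access) we get O(post_bond).
Premise 12 is O(post_bond -> submit_checklist); since O(post_bond), deontic closure gives O(submit_checklist).
So O(submit_checklist) holds — submit_checklist is obligatory. None of the other listed options is made obligatory by any chain of premises.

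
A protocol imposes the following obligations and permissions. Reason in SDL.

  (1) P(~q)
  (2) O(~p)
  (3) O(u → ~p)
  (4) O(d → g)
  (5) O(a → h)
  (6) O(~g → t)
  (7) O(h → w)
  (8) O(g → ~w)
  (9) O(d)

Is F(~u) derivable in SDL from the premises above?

No

Premise 3 is O(u → ~p); even if O(~p) held, inferring O(u) would be affirming the consequent — invalid.
No other premise forces O(u). An ideal world satisfying every premise can still have ~u true, so F(~u) is not derivable.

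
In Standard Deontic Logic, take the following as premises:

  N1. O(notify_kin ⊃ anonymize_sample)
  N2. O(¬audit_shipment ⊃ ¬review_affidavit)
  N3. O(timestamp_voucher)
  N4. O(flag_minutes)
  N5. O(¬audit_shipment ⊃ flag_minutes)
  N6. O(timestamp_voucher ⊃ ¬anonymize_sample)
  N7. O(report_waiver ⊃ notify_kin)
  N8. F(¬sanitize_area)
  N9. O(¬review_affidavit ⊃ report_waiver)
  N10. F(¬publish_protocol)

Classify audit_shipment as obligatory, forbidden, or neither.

Obligatory

Premise 3 gives O(timestamp_voucher).
With premise 6, O(timestamp_voucher ⊃ ¬anonymize_sample), the K-axiom yields O(¬anonymize_sample).
Premise 1, O(notify_kin ⊃ anonymize_sample), contraposes to O(¬anonymize_sample ⊃ ¬notify_kin); with O(¬anonymize_sample) we get O(¬notify_kin).
Premise 7, O(report_waiver ⊃ notify_kin), contraposes to O(¬notify_kin ⊃ ¬report_waiver); with O(¬notify_kin) we get O(¬report_waiver).
The contrapositive of premise 9 (O(¬review_affidavit ⊃ report_waiver)) is O(¬report_waiver ⊃ review_affidavit), and O(¬report_waiver) is already established, so O(review_affidavit).
The contrapositive of premise 2 (O(¬audit_shipment ⊃ ¬review_affidavit)) is O(review_affidavit ⊃ audit_shipment), and O(review_affidavit) is already established, so O(audit_shipment).
Premises 4, 5, 8, 10 do not contribute to this derivation.
Hence audit_shipment is obligatory.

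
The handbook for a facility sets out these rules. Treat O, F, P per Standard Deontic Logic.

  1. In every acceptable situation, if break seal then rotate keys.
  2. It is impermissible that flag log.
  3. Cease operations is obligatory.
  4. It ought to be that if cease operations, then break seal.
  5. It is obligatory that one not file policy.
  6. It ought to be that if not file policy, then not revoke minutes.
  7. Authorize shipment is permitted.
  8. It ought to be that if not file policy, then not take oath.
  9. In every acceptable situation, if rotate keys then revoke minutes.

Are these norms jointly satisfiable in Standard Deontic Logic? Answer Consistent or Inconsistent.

Premise 3 states O(cease_operations) outright.
With premise 4, O(cease_operations → break_seal), the K-axiom yields O(break_seal).
Applying K to premise 1 (O(break_seal → rotate_keys)) and O(break_seal) yields O(rotate_keys).
Premise 9 is O(rotate_keys → revoke_minutes); since O(rotate_keys), deontic closure gives O(revoke_minutes).
The contrapositive of premise 6 (O(¬file_policy → ¬revoke_minutes)) is O(revoke_minutes → file_policy), and O(revoke_minutes) is already established, so O(file_policy).
Yet premise 5 states O(¬file_policy).
We now have both O(file_policy) and O(¬file_policy) — file_policy is simultaneously obligatory and forbidden, violating the D-axiom.

Inconsistent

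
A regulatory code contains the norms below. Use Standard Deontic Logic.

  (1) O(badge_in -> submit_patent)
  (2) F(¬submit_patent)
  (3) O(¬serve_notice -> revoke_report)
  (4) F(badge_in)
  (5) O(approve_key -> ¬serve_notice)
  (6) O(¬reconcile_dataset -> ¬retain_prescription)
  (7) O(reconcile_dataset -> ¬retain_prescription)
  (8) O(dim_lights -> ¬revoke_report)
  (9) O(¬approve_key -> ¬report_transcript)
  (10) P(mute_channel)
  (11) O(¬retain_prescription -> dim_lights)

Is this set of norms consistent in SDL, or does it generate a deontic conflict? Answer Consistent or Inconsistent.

Premise 1 is O(badge_in -> submit_patent); even if O(submit_patent) held, inferring O(badge_in) would be affirming the consequent — invalid.
So O(badge_in) is not derivable, and the apparent clash with O(¬badge_in) does not arise.
A world satisfying every obligation exists (e.g. approve_key=false, badge_in=false, dim_lights=true, mute_channel=false, reconcile_dataset=false, report_transcript=false, retain_prescription=false, revoke_report=false, serve_notice=true, submit_patent=true); no atom is both obligatory and forbidden, so the set is consistent.

Consistent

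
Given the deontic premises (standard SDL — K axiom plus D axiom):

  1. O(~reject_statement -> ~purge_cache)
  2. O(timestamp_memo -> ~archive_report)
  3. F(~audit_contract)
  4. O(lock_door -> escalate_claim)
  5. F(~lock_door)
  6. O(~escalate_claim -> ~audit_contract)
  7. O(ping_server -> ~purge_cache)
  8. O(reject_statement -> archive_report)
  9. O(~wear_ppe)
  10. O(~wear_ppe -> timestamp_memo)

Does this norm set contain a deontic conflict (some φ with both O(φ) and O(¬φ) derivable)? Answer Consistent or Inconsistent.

Consistent

Premise 6 is O(~escalate_claim -> ~audit_contract), but O(~escalate_claim) is not derivable from the premises, so it does not yield O(~audit_contract).
So O(~audit_contract) is not derivable, and the apparent clash with O(audit_contract) does not arise.
A world satisfying every obligation exists (e.g. archive_report=false, audit_contract=true, escalate_claim=true, lock_door=true, ping_server=false, purge_cache=false, reject_statement=false, timestamp_memo=true, wear_ppe=false); no atom is both obligatory and forbidden, so the set is consistent.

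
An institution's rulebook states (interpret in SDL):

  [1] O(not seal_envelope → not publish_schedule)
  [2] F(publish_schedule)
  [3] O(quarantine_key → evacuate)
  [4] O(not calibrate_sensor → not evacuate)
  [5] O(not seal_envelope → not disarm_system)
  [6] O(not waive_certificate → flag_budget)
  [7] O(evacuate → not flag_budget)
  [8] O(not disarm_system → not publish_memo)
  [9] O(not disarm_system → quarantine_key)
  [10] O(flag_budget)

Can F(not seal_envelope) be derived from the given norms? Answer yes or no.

Premise 10 gives O(flag_budget).
Premise 7 is O(evacuate → not flag_budget); contrapositively O(flag_budget → not evacuate). Since O(flag_budget) holds, K gives O(not evacuate).
The contrapositive of premise 3 (O(quarantine_key → evacuate)) is O(not evacuate → not quarantine_key), and O(not evacuate) is already established, so O(not quarantine_key).
The contrapositive of premise 9 (O(not disarm_system → quarantine_key)) is O(not quarantine_key → disarm_system), and O(not quarantine_key) is already established, so O(disarm_system).
The contrapositive of premise 5 (O(not seal_envelope → not disarm_system)) is O(disarm_system → seal_envelope), and O(disarm_system) is already established, so O(seal_envelope).
Premises 1, 2, 4, 6, 8 do not contribute to this derivation.
So O(seal_envelope) holds, i.e. F(not seal_envelope). The claim follows.

Yes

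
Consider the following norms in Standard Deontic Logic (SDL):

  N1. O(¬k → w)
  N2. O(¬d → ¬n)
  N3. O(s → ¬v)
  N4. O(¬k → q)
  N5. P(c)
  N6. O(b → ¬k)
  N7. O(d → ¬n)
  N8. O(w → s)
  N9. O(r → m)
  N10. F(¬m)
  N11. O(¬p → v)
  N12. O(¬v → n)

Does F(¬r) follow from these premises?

No

Premise 9 is O(r → m); even if O(m) held, inferring O(r) would be affirming the consequent — invalid.
No other premise forces O(r). An ideal world satisfying every premise can still have ¬r true, so F(¬r) is not derivable.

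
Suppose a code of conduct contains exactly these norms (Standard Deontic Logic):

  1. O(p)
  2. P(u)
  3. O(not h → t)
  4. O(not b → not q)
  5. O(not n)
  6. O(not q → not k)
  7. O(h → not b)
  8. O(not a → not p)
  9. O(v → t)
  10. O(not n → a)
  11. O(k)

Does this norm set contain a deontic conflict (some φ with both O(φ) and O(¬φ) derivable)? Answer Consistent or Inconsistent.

Premise 8 is O(not a → not p), but O(not a) is not derivable from the premises, so it does not yield O(not p).
So O(not p) is not derivable, and the apparent clash with O(p) does not arise.
A world satisfying every obligation exists (e.g. a=true, b=true, h=false, k=true, n=false, p=true, q=true, t=true, u=false, v=false); no atom is both obligatory and forbidden, so the set is consistent.

Consistent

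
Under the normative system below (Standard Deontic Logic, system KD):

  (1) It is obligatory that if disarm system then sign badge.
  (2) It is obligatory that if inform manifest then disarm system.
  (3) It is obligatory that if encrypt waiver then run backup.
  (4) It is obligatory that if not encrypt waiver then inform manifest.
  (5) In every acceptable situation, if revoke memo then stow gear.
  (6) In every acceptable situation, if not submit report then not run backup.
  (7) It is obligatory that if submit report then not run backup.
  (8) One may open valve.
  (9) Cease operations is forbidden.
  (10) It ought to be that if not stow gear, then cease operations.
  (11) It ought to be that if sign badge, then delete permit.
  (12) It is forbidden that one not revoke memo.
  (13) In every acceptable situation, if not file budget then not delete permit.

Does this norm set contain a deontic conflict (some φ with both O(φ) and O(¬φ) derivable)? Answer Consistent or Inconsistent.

Premise 10 is O(¬stow_gear → cease_operations), but O(¬stow_gear) is not derivable from the premises, so it does not yield O(cease_operations).
So O(cease_operations) is not derivable, and the apparent clash with O(¬cease_operations) does not arise.
A world satisfying every obligation exists (e.g. cease_operations=false, delete_permit=true, disarm_system=true, encrypt_waiver=false, file_budget=true, inform_manifest=true, open_valve=false, revoke_memo=true, run_backup=false, sign_badge=true, stow_gear=true, submit_report=false); no atom is both obligatory and forbidden, so the set is consistent.

Consistent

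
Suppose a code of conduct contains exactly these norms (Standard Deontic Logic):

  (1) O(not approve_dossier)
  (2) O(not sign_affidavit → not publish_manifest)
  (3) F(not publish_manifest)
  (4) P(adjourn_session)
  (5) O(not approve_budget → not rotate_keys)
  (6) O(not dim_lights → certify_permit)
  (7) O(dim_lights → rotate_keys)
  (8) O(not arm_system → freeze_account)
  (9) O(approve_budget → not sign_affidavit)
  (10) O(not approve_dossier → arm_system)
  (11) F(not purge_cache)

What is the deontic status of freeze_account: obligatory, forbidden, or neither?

Premise 8 is O(not arm_system → freeze_account), but O(not arm_system) is not derivable from the premises, so it does not yield O(freeze_account).
No premise or chain of K-axiom applications forces O(freeze_account), and none forces O(not freeze_account). So freeze_account is neither obligatory nor forbidden under these norms.

Neither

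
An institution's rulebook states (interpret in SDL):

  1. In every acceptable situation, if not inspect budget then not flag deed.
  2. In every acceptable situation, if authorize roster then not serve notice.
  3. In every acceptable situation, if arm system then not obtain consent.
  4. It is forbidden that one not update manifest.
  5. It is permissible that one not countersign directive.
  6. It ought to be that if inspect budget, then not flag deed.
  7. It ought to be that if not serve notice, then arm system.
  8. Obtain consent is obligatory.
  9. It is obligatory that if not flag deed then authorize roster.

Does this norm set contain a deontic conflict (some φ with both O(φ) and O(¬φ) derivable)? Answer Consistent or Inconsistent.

Inconsistent

Premises 6 and 1 are O(inspect_budget → ¬flag_deed) and O(¬inspect_budget → ¬flag_deed); every ideal world satisfies inspect_budget or ¬inspect_budget, so in either case ¬flag_deed holds — hence O(¬flag_deed).
Applying K to premise 9 (O(¬flag_deed → authorize_roster)) and O(¬flag_deed) yields O(authorize_roster).
From O(authorize_roster) and premise 2, O(authorize_roster → ¬serve_notice), we obtain O(¬serve_notice).
Premise 7 is O(¬serve_notice → arm_system); since O(¬serve_notice), deontic closure gives O(arm_system).
Premise 3 is O(arm_system → ¬obtain_consent); since O(arm_system), deontic closure gives O(¬obtain_consent).
But premise 8 directly asserts O(obtain_consent).
We now have both O(¬obtain_consent) and O(obtain_consent) — obtain_consent is simultaneously obligatory and forbidden, violating the D-axiom.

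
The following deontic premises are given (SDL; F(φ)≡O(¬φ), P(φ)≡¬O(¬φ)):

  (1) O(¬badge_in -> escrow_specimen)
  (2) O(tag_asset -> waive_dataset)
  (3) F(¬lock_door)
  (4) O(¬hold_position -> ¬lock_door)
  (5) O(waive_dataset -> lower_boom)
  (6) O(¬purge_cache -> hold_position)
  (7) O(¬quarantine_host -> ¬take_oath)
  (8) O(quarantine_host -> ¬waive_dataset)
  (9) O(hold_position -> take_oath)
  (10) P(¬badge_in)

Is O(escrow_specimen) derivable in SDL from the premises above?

Premise 1 is O(¬badge_in -> escrow_specimen), but O(¬badge_in) is not derivable from the premises (the permission P(¬badge_in) asserts only ¬O(badge_in), not O(¬badge_in)), so it does not yield O(escrow_specimen).
No other premise forces O(escrow_specimen). An ideal world satisfying every premise can still have escrow_specimen false, so O(escrow_specimen) is not derivable.

No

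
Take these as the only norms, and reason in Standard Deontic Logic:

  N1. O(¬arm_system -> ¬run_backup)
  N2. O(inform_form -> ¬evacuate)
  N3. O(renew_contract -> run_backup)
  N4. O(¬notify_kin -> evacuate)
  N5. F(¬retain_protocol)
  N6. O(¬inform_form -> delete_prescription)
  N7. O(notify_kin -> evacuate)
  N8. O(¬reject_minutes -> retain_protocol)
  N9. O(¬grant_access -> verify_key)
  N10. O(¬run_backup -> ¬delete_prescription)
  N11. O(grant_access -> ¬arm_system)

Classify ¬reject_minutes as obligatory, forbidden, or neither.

Neither

Premise 8 is O(¬reject_minutes -> retain_protocol); even if O(retain_protocol) held, inferring O(¬reject_minutes) would be affirming the consequent — invalid.
No premise or chain of K-axiom applications forces O(¬reject_minutes), and none forces O(reject_minutes). So ¬reject_minutes is neither obligatory nor forbidden under these norms.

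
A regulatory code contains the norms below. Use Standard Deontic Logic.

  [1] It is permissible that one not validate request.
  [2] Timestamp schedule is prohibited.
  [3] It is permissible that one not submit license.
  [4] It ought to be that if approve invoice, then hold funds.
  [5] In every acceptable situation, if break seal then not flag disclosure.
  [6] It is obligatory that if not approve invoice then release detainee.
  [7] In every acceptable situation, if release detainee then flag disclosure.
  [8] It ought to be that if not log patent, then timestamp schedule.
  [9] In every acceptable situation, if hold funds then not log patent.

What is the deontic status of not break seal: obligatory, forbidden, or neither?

Obligatory

Premise 2 is F(timestamp_schedule), i.e. O(¬timestamp_schedule).
Premise 8, O(¬log_patent → timestamp_schedule), contraposes to O(¬timestamp_schedule → log_patent); with O(¬timestamp_schedule) we get O(log_patent).
Premise 9 is O(hold_funds → ¬log_patent); contrapositively O(log_patent → ¬hold_funds). Since O(log_patent) holds, K gives O(¬hold_funds).
Premise 4 is O(approve_invoice → hold_funds); contrapositively O(¬hold_funds → ¬approve_invoice). Since O(¬hold_funds) holds, K gives O(¬approve_invoice).
From O(¬approve_invoice) and premise 6, O(¬approve_invoice → release_detainee), we obtain O(release_detainee).
Applying K to premise 7 (O(release_detainee → flag_disclosure)) and O(release_detainee) yields O(flag_disclosure).
The contrapositive of premise 5 (O(break_seal → ¬flag_disclosure)) is O(flag_disclosure → ¬break_seal), and O(flag_disclosure) is already established, so O(¬break_seal).
Premises 1, 3 do not contribute to this derivation.
Hence ¬break_seal is obligatory.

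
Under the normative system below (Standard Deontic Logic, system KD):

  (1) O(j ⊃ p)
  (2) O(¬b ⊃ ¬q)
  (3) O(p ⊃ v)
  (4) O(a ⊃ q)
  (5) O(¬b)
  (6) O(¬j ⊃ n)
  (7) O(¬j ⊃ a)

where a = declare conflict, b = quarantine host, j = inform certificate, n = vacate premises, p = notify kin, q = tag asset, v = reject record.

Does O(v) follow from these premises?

Yes

Premise 5 states O(¬b) outright.
With premise 2, O(¬b ⊃ ¬q), the K-axiom yields O(¬q).
Premise 4 is O(a ⊃ q); contrapositively O(¬q ⊃ ¬a). Since O(¬q) holds, K gives O(¬a).
Premise 7 is O(¬j ⊃ a); contrapositively O(¬a ⊃ j). Since O(¬a) holds, K gives O(j).
With premise 1, O(j ⊃ p), the K-axiom yields O(p).
Premise 3 is O(p ⊃ v); since O(p), deontic closure gives O(v).
Premise 6 does not contribute to this derivation.
So O(v) follows.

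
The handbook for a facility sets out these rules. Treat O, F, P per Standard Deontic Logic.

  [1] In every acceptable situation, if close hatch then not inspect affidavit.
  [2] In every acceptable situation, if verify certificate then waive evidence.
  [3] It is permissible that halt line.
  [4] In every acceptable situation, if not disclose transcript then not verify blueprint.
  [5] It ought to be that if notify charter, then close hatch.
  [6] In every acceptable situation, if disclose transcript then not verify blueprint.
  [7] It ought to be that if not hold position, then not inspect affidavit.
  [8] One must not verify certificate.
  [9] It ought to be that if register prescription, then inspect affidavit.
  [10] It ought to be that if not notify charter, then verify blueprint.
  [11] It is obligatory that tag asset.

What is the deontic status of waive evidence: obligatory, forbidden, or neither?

Premise 2 is O(verify_certificate → waive_evidence), but O(verify_certificate) is not derivable from the premises, so it does not yield O(waive_evidence).
No premise or chain of K-axiom applications forces O(waive_evidence), and none forces O(¬waive_evidence). So waive_evidence is neither obligatory nor forbidden under these norms.

Neither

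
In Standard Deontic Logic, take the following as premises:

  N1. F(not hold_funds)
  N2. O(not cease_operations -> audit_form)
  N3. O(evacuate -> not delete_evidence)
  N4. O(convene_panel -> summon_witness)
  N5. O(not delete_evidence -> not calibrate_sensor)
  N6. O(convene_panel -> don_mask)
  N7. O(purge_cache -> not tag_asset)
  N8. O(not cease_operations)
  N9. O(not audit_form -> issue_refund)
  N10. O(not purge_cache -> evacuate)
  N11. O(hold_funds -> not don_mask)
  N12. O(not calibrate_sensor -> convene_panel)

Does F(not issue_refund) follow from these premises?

No

Premise 9 is O(not audit_form -> issue_refund), but O(not audit_form) is not derivable from the premises, so it does not yield O(issue_refund).
No other premise forces O(issue_refund). An ideal world satisfying every premise can still have not issue_refund true, so F(not issue_refund) is not derivable.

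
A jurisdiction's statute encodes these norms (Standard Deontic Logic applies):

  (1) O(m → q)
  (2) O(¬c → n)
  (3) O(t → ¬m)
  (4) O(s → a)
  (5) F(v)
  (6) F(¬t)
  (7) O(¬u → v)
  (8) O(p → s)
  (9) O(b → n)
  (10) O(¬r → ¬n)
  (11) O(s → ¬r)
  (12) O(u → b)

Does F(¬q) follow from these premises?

Premise 1 is O(m → q), but O(m) is not derivable from the premises, so it does not yield O(q).
No other premise forces O(q). An ideal world satisfying every premise can still have ¬q true, so F(¬q) is not derivable.

No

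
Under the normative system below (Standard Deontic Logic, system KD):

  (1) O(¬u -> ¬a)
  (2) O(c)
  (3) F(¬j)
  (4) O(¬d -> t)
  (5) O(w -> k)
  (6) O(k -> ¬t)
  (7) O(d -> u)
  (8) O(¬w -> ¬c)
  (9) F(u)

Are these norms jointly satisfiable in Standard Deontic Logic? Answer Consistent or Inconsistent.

From premise 2 we have O(c).
Premise 8 is O(¬w -> ¬c); contrapositively O(c -> w). Since O(c) holds, K gives O(w).
With premise 5, O(w -> k), the K-axiom yields O(k).
Premise 6 is O(k -> ¬t); since O(k), deontic closure gives O(¬t).
The contrapositive of premise 4 (O(¬d -> t)) is O(¬t -> d), and O(¬t) is already established, so O(d).
Premise 7 is O(d -> u); since O(d), deontic closure gives O(u).
But premise 9, F(u), means O(¬u).
We now have both O(u) and O(¬u) — u is simultaneously obligatory and forbidden, violating the D-axiom.

Inconsistent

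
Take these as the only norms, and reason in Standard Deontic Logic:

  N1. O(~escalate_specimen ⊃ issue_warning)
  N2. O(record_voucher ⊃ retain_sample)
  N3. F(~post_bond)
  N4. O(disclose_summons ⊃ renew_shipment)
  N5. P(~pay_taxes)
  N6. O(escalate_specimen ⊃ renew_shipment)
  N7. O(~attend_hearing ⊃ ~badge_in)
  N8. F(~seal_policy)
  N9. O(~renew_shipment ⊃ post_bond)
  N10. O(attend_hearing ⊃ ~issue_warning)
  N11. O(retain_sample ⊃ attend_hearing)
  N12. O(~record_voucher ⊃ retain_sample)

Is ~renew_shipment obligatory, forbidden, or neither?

Forbidden

Premises 2 and 12 are O(record_voucher ⊃ retain_sample) and O(~record_voucher ⊃ retain_sample); every ideal world satisfies record_voucher or ~record_voucher, so in either case retain_sample holds — hence O(retain_sample).
Applying K to premise 11 (O(retain_sample ⊃ attend_hearing)) and O(retain_sample) yields O(attend_hearing).
Applying K to premise 10 (O(attend_hearing ⊃ ~issue_warning)) and O(attend_hearing) yields O(~issue_warning).
Premise 1, O(~escalate_specimen ⊃ issue_warning), contraposes to O(~issue_warning ⊃ escalate_specimen); with O(~issue_warning) we get O(escalate_specimen).
Premise 6 is O(escalate_specimen ⊃ renew_shipment); since O(escalate_specimen), deontic closure gives O(renew_shipment).
Premises 3, 4, 5, 7, 8, 9 do not contribute to this derivation.
Thus O(renew_shipment), which is F(~renew_shipment): ~renew_shipment is forbidden.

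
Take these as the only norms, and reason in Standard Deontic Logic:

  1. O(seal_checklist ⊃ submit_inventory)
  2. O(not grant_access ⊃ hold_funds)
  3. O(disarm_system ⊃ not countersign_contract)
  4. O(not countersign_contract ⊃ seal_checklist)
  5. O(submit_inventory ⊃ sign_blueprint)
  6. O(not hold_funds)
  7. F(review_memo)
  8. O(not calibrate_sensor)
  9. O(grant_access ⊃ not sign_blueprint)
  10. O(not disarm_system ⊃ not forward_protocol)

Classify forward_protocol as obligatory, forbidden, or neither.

From premise 6 we have O(not hold_funds).
Premise 2, O(not grant_access ⊃ hold_funds), contraposes to O(not hold_funds ⊃ grant_access); with O(not hold_funds) we get O(grant_access).
Premise 9 is O(grant_access ⊃ not sign_blueprint); since O(grant_access), deontic closure gives O(not sign_blueprint).
Premise 5 is O(submit_inventory ⊃ sign_blueprint); contrapositively O(not sign_blueprint ⊃ not submit_inventory). Since O(not sign_blueprint) holds, K gives O(not submit_inventory).
Premise 1, O(seal_checklist ⊃ submit_inventory), contraposes to O(not submit_inventory ⊃ not seal_checklist); with O(not submit_inventory) we get O(not seal_checklist).
Premise 4 is O(not countersign_contract ⊃ seal_checklist); contrapositively O(not seal_checklist ⊃ countersign_contract). Since O(not seal_checklist) holds, K gives O(countersign_contract).
The contrapositive of premise 3 (O(disarm_system ⊃ not countersign_contract)) is O(countersign_contract ⊃ not disarm_system), and O(countersign_contract) is already established, so O(not disarm_system).
From O(not disarm_system) and premise 10, O(not disarm_system ⊃ not forward_protocol), we obtain O(not forward_protocol).
Premises 7, 8 do not contribute to this derivation.
Thus O(not forward_protocol), which is F(forward_protocol): forward_protocol is forbidden.

Forbidden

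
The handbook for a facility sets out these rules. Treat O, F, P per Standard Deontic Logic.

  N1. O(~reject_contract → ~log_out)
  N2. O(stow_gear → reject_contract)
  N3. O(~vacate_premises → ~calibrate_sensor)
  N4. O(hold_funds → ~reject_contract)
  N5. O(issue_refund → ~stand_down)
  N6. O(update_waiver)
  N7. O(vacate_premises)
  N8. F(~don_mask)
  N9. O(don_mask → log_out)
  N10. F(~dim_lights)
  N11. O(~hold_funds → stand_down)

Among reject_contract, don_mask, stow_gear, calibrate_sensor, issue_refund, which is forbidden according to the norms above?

issue_refund

Premise 8, F(~don_mask), is equivalent to O(don_mask).
From O(don_mask) and premise 9, O(don_mask → log_out), we obtain O(log_out).
Premise 1, O(~reject_contract → ~log_out), contraposes to O(log_out → reject_contract); with O(log_out) we get O(reject_contract).
The contrapositive of premise 4 (O(hold_funds → ~reject_contract)) is O(reject_contract → ~hold_funds), and O(reject_contract) is already established, so O(~hold_funds).
Premise 11 is O(~hold_funds → stand_down); since O(~hold_funds), deontic closure gives O(stand_down).
Premise 5, O(issue_refund → ~stand_down), contraposes to O(stand_down → ~issue_refund); with O(stand_down) we get O(~issue_refund).
So O(~issue_refund) holds, i.e. issue_refund is forbidden. None of the other listed options is forbidden under the premises.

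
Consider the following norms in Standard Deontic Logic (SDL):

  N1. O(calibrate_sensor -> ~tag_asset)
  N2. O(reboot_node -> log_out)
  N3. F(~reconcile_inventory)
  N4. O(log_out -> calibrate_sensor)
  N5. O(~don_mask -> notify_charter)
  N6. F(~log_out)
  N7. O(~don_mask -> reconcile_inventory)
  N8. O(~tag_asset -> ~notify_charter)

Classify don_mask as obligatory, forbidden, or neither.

F(~log_out) at premise 6 means O(log_out).
From O(log_out) and premise 4, O(log_out -> calibrate_sensor), we obtain O(calibrate_sensor).
Applying K to premise 1 (O(calibrate_sensor -> ~tag_asset)) and O(calibrate_sensor) yields O(~tag_asset).
From O(~tag_asset) and premise 8, O(~tag_asset -> ~notify_charter), we obtain O(~notify_charter).
Premise 5, O(~don_mask -> notify_charter), contraposes to O(~notify_charter -> don_mask); with O(~notify_charter) we get O(don_mask).
Premises 2, 3, 7 do not contribute to this derivation.
Hence don_mask is obligatory.

Obligatory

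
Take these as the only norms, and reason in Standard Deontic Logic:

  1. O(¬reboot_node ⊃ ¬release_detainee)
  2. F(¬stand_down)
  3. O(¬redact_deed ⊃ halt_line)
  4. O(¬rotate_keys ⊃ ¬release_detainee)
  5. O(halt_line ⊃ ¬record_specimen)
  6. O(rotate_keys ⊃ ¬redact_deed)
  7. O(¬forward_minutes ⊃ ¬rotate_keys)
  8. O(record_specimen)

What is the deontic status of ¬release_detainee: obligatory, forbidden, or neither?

Premise 8 states O(record_specimen) outright.
Premise 5, O(halt_line ⊃ ¬record_specimen), contraposes to O(record_specimen ⊃ ¬halt_line); with O(record_specimen) we get O(¬halt_line).
The contrapositive of premise 3 (O(¬redact_deed ⊃ halt_line)) is O(¬halt_line ⊃ redact_deed), and O(¬halt_line) is already established, so O(redact_deed).
Premise 6, O(rotate_keys ⊃ ¬redact_deed), contraposes to O(redact_deed ⊃ ¬rotate_keys); with O(redact_deed) we get O(¬rotate_keys).
Applying K to premise 4 (O(¬rotate_keys ⊃ ¬release_detainee)) and O(¬rotate_keys) yields O(¬release_detainee).
Premises 1, 2, 7 do not contribute to this derivation.
Hence ¬release_detainee is obligatory.

Obligatory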